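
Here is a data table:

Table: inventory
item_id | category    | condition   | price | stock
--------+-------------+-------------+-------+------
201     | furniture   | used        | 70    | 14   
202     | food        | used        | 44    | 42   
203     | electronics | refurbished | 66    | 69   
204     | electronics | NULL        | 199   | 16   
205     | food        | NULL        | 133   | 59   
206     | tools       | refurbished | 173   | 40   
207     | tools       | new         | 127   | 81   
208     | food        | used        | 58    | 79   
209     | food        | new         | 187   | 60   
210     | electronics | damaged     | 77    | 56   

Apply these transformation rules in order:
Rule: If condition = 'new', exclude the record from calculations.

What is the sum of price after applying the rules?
820

Step 1: Identify records where condition = 'new'
Step 2: The excluded records sum to 314
Step 3: Original total price = 1134
Step 4: Remaining total = 1134 - 314 = 820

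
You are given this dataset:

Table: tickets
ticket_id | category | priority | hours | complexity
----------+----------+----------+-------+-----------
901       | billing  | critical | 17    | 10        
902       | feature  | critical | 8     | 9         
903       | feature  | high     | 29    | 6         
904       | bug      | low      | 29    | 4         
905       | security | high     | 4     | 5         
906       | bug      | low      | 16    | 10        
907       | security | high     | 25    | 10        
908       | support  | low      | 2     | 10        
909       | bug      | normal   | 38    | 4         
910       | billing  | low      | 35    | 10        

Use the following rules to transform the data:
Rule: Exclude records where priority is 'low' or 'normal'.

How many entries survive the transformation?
5

Step 1: Count records to exclude
  - 4 (low) + 1 (normal) = 5 records
Step 2: Total records: 10
Step 3: Remaining = 10 - 5 = 5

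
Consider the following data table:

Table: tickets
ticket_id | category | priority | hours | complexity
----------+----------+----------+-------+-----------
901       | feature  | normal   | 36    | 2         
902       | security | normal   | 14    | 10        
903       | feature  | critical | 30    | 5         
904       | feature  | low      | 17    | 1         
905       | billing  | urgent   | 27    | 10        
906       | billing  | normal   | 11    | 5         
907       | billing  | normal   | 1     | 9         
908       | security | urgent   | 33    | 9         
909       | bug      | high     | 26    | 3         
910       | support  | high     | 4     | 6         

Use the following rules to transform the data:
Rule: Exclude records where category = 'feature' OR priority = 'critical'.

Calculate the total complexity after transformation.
52

Step 1: Find records where category = 'feature' OR priority = 'critical'
Step 2: 3 records match, summing to 8
Step 3: Original sum: 60
Step 4: Remaining sum = 60 - 8 = 52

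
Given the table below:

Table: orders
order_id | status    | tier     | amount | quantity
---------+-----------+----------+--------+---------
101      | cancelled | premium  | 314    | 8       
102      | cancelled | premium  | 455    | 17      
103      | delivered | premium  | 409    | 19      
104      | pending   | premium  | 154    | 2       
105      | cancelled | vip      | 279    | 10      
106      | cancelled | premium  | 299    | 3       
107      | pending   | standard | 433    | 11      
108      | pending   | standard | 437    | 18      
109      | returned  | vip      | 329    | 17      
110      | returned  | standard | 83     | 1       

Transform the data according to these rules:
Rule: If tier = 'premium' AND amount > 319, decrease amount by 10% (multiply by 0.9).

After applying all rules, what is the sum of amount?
3105.6

Step 1: Find records where tier = 'premium' AND amount > 319
Step 2: 2 records match, summing to 864
Step 3: After multiplier: 864 × 0.9 = 777.6
Step 4: Unaffected records sum: 2328
Step 5: Final sum = 777.6 + 2328 = 3105.6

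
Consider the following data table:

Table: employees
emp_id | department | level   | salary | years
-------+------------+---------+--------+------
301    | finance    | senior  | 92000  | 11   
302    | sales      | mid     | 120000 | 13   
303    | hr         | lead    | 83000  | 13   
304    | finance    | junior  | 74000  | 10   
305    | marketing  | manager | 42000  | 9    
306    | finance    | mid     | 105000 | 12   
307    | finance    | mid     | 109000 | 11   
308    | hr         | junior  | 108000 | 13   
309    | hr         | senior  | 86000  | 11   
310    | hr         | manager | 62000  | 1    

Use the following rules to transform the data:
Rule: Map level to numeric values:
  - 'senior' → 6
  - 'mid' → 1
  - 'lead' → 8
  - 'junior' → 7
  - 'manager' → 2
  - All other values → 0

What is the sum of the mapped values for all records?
41

Step 1: Apply mapping to each record
Step 2: Count by status:
  'senior': 2 records × 6 = 12
  'mid': 3 records × 1 = 3
  'lead': 1 records × 8 = 8
  'junior': 2 records × 7 = 14
  'manager': 2 records × 2 = 4
Step 3: Sum all mapped values = 41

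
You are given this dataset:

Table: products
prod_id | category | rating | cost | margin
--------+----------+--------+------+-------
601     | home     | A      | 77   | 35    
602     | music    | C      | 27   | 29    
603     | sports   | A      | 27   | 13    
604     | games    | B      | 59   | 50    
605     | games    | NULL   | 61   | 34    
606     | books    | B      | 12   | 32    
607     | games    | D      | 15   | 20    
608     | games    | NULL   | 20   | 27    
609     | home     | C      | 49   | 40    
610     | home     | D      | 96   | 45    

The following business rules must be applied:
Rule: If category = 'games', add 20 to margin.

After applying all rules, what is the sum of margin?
405

Step 1: Count records where category = 'games': 4
Step 2: Total bonus added: 4 × 20 = 80
Step 3: Original sum of margin: 325
Step 4: Final sum = 325 + 80 = 405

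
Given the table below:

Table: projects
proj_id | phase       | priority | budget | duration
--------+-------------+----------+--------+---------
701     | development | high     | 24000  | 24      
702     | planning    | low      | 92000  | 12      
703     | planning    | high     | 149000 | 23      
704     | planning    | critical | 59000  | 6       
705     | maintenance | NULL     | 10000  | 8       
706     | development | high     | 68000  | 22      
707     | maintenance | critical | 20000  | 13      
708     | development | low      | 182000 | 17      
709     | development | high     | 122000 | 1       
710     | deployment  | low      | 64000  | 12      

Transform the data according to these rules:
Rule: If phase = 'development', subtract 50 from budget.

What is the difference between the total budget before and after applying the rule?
200

Step 1: Original sum of budget = 790000
Step 2: 4 records have phase = 'development'
Step 3: Each affected record changes by -50
Step 4: Total change = 4 × -50 = -200
Step 5: New sum = 790000 + -200 = 789800
Step 6: Difference = |789800 - 790000| = 200
        (Sum decreased by 200)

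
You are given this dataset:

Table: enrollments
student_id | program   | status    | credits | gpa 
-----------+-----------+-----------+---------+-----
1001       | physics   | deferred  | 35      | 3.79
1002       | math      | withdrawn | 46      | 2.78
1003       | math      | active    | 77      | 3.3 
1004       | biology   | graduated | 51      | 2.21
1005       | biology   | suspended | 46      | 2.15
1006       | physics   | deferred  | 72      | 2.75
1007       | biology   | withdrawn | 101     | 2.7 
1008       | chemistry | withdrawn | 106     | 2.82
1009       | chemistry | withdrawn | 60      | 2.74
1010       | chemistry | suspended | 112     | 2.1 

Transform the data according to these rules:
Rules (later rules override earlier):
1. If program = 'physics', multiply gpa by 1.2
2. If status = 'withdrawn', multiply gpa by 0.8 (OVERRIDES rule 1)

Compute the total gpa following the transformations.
26.44

Step 1: Rule 2 takes priority for records with status = 'withdrawn'
  - 4 records: 11.04 × 0.8 = 8.83
Step 2: Rule 1 applies to remaining records with program = 'physics'
  - 2 records: 6.54 × 1.2 = 7.85
Step 3: Other records unchanged: 9.76
Step 4: Final sum = 8.83 + 7.85 + 9.76 = 26.44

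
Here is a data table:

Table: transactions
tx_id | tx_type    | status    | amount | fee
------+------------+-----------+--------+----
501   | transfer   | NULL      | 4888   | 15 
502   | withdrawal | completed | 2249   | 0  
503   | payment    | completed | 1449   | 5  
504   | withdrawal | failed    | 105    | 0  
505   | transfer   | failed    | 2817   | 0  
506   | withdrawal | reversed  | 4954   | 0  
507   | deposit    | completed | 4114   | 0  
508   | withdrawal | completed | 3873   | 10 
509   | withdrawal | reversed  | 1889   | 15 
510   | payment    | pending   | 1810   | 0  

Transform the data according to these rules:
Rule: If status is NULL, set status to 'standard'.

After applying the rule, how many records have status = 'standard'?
1

Step 1: Count records where status IS NULL
Step 2: Found 1 records with NULL status
Step 3: These records will have status set to 'standard'
Step 4: Records already having status = 'standard': 0
Step 5: Answer: 1 + 0 = 1 records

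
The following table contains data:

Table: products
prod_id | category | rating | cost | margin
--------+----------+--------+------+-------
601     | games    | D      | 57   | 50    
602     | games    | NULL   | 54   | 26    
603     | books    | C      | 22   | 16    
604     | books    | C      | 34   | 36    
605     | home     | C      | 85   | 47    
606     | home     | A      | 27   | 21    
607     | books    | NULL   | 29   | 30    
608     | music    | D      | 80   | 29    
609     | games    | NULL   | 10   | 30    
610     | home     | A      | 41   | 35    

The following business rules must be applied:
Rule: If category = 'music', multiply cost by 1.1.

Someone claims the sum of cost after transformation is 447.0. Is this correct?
Yes, the result is correct.

Step 1: Calculate the correct sum after transformation
Step 2: Apply multiplier 1.1 to records where category = 'music'
Step 3: Correct result = 447.0
Step 4: Claimed result = 447.0
Step 5: 447.0 = 447.0 ✓
Conclusion: The claimed result is correct.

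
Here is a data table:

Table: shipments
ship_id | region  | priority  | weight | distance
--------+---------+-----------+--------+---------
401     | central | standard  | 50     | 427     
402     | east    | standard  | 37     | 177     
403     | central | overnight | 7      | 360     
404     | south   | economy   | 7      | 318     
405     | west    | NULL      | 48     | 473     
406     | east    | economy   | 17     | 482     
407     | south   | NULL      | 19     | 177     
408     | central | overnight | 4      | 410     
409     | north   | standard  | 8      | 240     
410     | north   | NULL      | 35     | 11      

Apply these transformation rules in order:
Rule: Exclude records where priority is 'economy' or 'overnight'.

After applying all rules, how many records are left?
6

Step 1: Count records to exclude
  - 2 (economy) + 2 (overnight) = 4 records
Step 2: Total records: 10
Step 3: Remaining = 10 - 4 = 6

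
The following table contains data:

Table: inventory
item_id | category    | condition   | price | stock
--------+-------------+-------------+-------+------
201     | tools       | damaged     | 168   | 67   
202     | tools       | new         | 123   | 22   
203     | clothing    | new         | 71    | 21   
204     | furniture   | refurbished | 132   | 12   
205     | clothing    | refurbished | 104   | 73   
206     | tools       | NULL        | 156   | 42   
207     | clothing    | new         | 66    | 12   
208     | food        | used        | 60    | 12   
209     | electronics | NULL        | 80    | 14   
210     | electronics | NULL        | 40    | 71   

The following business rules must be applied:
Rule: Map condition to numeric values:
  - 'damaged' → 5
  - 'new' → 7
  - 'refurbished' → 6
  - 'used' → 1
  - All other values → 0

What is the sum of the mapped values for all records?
39

Step 1: Apply mapping to each record
Step 2: Count by status:
  'damaged': 1 records × 5 = 5
  'new': 3 records × 7 = 21
  'refurbished': 2 records × 6 = 12
  'used': 1 records × 1 = 1
Step 3: Sum all mapped values = 39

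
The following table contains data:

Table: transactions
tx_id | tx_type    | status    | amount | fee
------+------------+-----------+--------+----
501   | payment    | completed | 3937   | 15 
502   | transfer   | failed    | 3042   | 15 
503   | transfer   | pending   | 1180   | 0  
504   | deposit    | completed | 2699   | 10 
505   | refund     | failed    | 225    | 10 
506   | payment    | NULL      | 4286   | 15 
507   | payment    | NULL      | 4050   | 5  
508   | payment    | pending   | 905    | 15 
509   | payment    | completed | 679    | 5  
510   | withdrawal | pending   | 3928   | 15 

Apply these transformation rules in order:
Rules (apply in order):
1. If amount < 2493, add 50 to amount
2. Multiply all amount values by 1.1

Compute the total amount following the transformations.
27644.1

Step 1: Apply Rule 1 - Add 50 to records with amount < 2493
  - 4 records affected: 2989 + (4 × 50) = 3189
  - Unaffected records: 21942
  - Sum after Rule 1: 25131
Step 2: Apply Rule 2 - Multiply all by 1.1
  - 25131 × 1.1 = 27644.1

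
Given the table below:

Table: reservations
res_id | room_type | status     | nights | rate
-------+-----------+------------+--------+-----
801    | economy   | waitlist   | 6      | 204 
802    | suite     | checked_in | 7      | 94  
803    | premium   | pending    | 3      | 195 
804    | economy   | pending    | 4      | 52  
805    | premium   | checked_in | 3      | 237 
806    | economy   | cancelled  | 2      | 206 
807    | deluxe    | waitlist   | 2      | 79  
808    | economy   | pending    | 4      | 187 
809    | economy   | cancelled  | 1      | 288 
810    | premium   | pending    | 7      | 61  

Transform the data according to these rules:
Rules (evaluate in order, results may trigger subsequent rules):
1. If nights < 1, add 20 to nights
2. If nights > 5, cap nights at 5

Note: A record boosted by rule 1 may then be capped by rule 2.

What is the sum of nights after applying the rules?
34

Step 1: Apply rule 1 to records with nights < 1
  - 0 records get bonus of 20
  - Of these, 0 records then exceed 5 and get capped
Step 2: Apply rule 2 to records with nights > 5
  - 3 records (original) are capped
Step 3: Calculate final sum = 34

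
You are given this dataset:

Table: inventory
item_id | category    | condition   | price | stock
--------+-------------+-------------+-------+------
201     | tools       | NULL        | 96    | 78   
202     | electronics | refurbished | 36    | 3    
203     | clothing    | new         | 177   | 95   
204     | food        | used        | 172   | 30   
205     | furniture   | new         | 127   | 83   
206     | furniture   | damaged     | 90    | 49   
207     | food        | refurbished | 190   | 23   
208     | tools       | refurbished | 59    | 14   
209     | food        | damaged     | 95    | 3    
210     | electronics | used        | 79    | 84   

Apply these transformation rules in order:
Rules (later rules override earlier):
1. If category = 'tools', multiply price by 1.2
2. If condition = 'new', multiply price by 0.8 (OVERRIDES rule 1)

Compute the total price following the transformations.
1091.2

Step 1: Rule 2 takes priority for records with condition = 'new'
  - 2 records: 304 × 0.8 = 243.2
Step 2: Rule 1 applies to remaining records with category = 'tools'
  - 2 records: 155 × 1.2 = 186.0
Step 3: Other records unchanged: 662
Step 4: Final sum = 243.2 + 186.0 + 662 = 1091.2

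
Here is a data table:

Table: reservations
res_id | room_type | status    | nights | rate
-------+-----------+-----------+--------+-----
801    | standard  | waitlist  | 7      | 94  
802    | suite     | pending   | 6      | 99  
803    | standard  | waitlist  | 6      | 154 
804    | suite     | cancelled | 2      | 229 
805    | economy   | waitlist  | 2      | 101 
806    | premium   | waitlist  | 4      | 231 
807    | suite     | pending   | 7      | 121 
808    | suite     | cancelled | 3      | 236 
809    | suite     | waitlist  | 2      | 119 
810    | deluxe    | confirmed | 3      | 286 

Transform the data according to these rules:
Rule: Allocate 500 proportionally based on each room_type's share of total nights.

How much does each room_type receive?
deluxe: 35.71, economy: 23.81, premium: 47.62, standard: 154.76, suite: 238.1

Step 1: Calculate total nights = 42
Step 2: Calculate each room_type's proportion:
  deluxe: 3/42 = 7.14% → 35.71
  economy: 2/42 = 4.76% → 23.81
  premium: 4/42 = 9.52% → 47.62
  standard: 13/42 = 30.95% → 154.76
  suite: 20/42 = 47.62% → 238.1
Step 3: Verify: sum of allocations ≈ 500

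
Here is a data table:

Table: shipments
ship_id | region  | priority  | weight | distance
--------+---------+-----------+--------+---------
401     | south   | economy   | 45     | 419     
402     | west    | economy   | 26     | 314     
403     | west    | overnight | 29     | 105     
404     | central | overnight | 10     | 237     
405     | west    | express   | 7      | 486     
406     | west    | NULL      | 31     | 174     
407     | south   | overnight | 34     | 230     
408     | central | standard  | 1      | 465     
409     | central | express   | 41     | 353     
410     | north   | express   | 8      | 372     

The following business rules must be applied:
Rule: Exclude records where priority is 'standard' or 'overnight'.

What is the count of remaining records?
6

Step 1: Count records to exclude
  - 1 (standard) + 3 (overnight) = 4 records
Step 2: Total records: 10
Step 3: Remaining = 10 - 4 = 6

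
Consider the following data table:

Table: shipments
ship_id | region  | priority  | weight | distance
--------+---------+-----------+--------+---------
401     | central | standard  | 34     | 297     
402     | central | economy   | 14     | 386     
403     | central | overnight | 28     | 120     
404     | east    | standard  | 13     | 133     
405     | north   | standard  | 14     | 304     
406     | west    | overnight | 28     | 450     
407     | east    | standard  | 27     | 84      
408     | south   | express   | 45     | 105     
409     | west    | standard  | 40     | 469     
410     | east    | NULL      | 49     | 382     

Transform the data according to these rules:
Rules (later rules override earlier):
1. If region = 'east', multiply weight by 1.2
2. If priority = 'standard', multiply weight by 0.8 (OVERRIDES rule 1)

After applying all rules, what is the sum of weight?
276.2

Step 1: Rule 2 takes priority for records with priority = 'standard'
  - 5 records: 128 × 0.8 = 102.4
Step 2: Rule 1 applies to remaining records with region = 'east'
  - 1 records: 49 × 1.2 = 58.8
Step 3: Other records unchanged: 115
Step 4: Final sum = 102.4 + 58.8 + 115 = 276.2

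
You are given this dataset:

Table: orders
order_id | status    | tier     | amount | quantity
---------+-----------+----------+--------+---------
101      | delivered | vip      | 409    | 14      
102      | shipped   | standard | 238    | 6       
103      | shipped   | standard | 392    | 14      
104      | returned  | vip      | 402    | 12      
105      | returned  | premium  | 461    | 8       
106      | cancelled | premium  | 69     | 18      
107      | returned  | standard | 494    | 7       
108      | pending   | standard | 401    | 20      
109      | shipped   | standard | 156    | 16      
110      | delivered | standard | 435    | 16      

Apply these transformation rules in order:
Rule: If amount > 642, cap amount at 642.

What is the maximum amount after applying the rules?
494

Step 1: Original maximum amount = 494
Step 2: Check cap of 642 against maximum
Step 3: No records exceed the cap (max 494 <= cap 642), so no capping applies
Step 4: Maximum after transformation = 494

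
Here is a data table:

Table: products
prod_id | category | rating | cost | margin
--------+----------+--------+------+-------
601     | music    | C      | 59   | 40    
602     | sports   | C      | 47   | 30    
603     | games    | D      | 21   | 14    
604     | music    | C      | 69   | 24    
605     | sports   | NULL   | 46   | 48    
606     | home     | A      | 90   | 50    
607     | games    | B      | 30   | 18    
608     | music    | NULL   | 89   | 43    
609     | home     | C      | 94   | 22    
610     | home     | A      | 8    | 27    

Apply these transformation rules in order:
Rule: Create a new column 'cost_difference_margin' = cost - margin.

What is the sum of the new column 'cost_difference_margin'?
237

Step 1: For each record, compute cost - margin
Example calculations:
  59 - 40 = 19
  47 - 30 = 17
  21 - 14 = 7
  ...
Step 2: Sum all derived values
Step 3: Total = 237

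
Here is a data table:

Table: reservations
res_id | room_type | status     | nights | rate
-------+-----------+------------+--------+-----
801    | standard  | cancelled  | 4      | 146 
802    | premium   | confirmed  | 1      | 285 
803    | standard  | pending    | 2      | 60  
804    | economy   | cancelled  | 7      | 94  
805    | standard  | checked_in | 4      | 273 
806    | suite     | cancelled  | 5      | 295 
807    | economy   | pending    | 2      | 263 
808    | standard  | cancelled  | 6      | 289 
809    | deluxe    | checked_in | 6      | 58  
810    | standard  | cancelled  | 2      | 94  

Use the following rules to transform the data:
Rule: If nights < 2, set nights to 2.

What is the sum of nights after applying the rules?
40

Step 1: 1 records have nights < 2
Step 2: These records originally summed to 1
Step 3: After setting to minimum: 1 × 2 = 2
Step 4: Unaffected records sum: 38
Step 5: Final sum = 2 + 38 = 40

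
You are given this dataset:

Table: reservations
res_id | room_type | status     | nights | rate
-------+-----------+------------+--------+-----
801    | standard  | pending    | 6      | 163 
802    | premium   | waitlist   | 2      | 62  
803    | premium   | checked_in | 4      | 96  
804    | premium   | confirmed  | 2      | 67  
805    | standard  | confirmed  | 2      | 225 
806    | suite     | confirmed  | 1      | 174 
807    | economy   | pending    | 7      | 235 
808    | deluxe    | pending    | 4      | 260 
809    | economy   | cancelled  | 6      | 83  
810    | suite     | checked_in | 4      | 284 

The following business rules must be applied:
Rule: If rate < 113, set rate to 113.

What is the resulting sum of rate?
1793

Step 1: 4 records have rate < 113
Step 2: These records originally summed to 308
Step 3: After setting to minimum: 4 × 113 = 452
Step 4: Unaffected records sum: 1341
Step 5: Final sum = 452 + 1341 = 1793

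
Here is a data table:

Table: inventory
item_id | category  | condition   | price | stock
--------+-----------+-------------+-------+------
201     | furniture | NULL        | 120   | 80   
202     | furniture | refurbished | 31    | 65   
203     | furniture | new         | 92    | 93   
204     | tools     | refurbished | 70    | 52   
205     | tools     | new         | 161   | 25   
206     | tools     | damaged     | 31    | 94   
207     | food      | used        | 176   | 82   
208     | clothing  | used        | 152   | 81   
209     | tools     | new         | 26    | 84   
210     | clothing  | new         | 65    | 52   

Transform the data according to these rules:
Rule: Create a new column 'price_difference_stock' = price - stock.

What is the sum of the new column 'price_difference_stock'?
216

Step 1: For each record, compute price - stock
Example calculations:
  120 - 80 = 40
  31 - 65 = -34
  92 - 93 = -1
  ...
Step 2: Sum all derived values
Step 3: Total = 216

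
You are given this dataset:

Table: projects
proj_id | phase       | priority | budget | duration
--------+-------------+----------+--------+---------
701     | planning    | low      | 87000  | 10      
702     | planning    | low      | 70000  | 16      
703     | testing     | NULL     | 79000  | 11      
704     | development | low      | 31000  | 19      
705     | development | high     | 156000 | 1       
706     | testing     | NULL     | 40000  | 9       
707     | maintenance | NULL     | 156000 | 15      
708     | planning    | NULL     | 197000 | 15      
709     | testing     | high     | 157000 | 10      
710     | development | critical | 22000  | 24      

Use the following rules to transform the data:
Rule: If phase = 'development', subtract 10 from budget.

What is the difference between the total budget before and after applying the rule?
30

Step 1: Original sum of budget = 995000
Step 2: 3 records have phase = 'development'
Step 3: Each affected record changes by -10
Step 4: Total change = 3 × -10 = -30
Step 5: New sum = 995000 + -30 = 994970
Step 6: Difference = |994970 - 995000| = 30
        (Sum decreased by 30)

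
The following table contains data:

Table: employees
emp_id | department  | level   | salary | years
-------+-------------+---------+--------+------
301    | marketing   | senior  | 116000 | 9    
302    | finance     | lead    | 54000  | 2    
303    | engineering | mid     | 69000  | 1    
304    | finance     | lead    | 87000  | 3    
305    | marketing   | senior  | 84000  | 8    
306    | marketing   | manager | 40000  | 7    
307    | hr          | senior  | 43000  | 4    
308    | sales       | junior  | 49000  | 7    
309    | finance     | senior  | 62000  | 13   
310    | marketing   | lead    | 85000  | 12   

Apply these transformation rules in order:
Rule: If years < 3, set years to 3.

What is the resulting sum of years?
69

Step 1: 2 records have years < 3
Step 2: These records originally summed to 3
Step 3: After setting to minimum: 2 × 3 = 6
Step 4: Unaffected records sum: 63
Step 5: Final sum = 6 + 63 = 69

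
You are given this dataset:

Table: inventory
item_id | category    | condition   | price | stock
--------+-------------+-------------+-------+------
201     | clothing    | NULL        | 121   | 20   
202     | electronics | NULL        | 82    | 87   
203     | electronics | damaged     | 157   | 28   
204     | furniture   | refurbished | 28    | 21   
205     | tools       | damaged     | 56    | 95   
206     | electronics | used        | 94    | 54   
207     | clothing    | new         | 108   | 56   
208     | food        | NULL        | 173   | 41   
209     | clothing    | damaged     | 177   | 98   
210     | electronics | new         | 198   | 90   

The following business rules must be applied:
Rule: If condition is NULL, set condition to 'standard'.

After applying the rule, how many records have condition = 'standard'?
3

Step 1: Count records where condition IS NULL
Step 2: Found 3 records with NULL condition
Step 3: These records will have condition set to 'standard'
Step 4: Records already having condition = 'standard': 0
Step 5: Answer: 3 + 0 = 3 records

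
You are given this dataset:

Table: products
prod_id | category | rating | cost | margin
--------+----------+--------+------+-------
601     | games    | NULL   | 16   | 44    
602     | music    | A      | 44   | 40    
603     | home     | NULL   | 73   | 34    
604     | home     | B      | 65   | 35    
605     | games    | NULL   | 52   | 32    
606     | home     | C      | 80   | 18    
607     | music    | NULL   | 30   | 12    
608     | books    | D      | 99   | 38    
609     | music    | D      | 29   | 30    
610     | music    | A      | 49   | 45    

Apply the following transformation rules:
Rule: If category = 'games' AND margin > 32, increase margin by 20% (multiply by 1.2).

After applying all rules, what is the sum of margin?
336.8

Step 1: Find records where category = 'games' AND margin > 32
Step 2: 1 records match, summing to 44
Step 3: After multiplier: 44 × 1.2 = 52.8
Step 4: Unaffected records sum: 284
Step 5: Final sum = 52.8 + 284 = 336.8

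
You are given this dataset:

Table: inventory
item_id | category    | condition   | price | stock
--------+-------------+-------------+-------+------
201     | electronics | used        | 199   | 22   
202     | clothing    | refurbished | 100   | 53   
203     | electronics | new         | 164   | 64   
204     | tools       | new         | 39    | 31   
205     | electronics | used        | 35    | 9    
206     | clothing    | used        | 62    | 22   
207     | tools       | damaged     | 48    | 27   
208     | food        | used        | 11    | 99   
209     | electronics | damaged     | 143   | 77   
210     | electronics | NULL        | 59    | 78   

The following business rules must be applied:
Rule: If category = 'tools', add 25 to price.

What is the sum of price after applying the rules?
910

Step 1: Count records where category = 'tools': 2
Step 2: Total bonus added: 2 × 25 = 50
Step 3: Original sum of price: 860
Step 4: Final sum = 860 + 50 = 910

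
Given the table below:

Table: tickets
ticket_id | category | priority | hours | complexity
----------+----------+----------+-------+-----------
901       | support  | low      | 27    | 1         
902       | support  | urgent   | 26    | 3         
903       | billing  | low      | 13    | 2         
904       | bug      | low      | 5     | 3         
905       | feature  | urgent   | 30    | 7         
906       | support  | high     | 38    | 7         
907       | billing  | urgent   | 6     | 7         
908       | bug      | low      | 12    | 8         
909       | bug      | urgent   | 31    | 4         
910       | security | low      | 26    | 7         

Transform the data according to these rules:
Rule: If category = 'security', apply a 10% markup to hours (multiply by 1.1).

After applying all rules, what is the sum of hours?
216.6

Step 1: Records with category = 'security' have total hours = 26
Step 2: Apply multiplier: 26 × 1.1 = 28.6
Step 3: Other records total: 188
Step 4: Final sum = 28.6 + 188 = 216.6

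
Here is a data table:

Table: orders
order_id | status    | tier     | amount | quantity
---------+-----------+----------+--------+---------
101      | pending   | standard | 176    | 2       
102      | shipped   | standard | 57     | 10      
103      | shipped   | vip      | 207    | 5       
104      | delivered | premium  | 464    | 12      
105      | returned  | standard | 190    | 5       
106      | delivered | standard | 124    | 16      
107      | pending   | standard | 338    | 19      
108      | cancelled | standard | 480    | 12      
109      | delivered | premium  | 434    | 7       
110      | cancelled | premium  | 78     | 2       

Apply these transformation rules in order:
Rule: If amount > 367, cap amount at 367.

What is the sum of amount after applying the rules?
2271

Step 1: 3 records have amount > 367
Step 2: These records originally summed to 1378
Step 3: After capping: 3 × 367 = 1101
Step 4: Unaffected records sum: 1170
Step 5: Final sum = 1101 + 1170 = 2271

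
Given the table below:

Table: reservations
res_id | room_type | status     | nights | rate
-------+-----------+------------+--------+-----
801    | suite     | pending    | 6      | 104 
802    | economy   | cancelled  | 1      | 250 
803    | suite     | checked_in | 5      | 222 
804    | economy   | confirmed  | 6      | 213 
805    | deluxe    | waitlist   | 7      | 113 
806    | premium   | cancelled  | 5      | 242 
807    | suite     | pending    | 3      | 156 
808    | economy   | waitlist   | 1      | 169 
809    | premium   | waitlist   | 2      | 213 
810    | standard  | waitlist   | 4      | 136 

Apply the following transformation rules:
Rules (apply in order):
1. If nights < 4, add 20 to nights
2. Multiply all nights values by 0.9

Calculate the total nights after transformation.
108.0

Step 1: Apply Rule 1 - Add 20 to records with nights < 4
  - 4 records affected: 7 + (4 × 20) = 87
  - Unaffected records: 33
  - Sum after Rule 1: 120
Step 2: Apply Rule 2 - Multiply all by 0.9
  - 120 × 0.9 = 108.0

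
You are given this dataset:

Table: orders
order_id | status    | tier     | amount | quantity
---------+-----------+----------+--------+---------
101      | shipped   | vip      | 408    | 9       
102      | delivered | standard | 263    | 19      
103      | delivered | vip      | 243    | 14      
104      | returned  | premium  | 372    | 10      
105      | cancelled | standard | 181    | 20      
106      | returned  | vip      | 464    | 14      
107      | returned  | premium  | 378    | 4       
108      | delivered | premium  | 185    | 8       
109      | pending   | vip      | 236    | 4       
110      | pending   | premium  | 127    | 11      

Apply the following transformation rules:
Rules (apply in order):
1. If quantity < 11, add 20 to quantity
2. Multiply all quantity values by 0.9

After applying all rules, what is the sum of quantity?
191.7

Step 1: Apply Rule 1 - Add 20 to records with quantity < 11
  - 5 records affected: 35 + (5 × 20) = 135
  - Unaffected records: 78
  - Sum after Rule 1: 213
Step 2: Apply Rule 2 - Multiply all by 0.9
  - 213 × 0.9 = 191.7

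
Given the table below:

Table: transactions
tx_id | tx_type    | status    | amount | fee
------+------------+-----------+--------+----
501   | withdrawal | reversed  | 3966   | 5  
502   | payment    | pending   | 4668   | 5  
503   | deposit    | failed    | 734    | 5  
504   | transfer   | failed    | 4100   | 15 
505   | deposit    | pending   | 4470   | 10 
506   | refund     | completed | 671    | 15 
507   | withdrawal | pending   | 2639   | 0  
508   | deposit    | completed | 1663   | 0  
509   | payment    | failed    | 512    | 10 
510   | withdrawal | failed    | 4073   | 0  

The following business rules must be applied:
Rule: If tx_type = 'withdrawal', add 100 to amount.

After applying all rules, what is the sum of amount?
27796

Step 1: Count records where tx_type = 'withdrawal': 3
Step 2: Total bonus added: 3 × 100 = 300
Step 3: Original sum of amount: 27496
Step 4: Final sum = 27496 + 300 = 27796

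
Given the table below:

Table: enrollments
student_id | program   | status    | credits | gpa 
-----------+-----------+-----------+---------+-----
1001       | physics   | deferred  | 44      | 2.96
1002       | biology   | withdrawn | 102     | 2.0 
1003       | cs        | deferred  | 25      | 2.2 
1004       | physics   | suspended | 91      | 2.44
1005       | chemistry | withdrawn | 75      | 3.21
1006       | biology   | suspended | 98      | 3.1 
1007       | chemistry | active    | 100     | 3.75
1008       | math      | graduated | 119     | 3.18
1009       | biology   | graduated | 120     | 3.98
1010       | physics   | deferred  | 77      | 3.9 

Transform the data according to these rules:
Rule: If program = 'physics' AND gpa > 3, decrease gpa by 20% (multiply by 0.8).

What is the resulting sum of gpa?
29.94

Step 1: Find records where program = 'physics' AND gpa > 3
Step 2: 1 records match, summing to 3.9
Step 3: After multiplier: 3.9 × 0.8 = 3.12
Step 4: Unaffected records sum: 26.82
Step 5: Final sum = 3.12 + 26.82 = 29.94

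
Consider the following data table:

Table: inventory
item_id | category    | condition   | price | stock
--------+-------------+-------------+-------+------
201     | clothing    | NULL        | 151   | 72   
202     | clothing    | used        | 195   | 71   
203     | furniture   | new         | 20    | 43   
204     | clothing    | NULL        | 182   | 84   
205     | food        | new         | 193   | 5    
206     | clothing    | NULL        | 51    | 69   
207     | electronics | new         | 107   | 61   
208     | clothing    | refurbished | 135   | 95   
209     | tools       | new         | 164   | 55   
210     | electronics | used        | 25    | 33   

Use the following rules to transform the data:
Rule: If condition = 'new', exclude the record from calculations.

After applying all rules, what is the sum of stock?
424

Step 1: Identify records where condition = 'new'
Step 2: The excluded records sum to 164
Step 3: Original total stock = 588
Step 4: Remaining total = 588 - 164 = 424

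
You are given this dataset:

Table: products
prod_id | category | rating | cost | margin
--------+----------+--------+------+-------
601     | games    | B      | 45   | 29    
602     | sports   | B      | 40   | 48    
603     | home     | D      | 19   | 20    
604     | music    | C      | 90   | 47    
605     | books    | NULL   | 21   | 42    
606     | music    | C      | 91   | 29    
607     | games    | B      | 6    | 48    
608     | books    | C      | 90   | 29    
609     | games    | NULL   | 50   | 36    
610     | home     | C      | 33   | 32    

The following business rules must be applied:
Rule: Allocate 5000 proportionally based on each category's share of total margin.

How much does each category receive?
books: 986.11, games: 1569.44, home: 722.22, music: 1055.56, sports: 666.67

Step 1: Calculate total margin = 360
Step 2: Calculate each category's proportion:
  books: 71/360 = 19.72% → 986.11
  games: 113/360 = 31.39% → 1569.44
  home: 52/360 = 14.44% → 722.22
  music: 76/360 = 21.11% → 1055.56
  sports: 48/360 = 13.33% → 666.67
Step 3: Verify: sum of allocations ≈ 5000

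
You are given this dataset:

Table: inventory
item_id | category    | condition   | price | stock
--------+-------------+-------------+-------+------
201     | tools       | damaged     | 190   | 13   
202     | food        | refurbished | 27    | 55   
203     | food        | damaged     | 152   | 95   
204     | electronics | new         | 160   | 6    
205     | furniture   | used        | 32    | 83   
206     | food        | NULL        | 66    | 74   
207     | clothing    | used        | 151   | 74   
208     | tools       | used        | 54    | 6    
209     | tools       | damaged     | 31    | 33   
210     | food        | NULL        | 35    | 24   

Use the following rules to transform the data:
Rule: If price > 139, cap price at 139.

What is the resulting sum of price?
801

Step 1: 4 records have price > 139
Step 2: These records originally summed to 653
Step 3: After capping: 4 × 139 = 556
Step 4: Unaffected records sum: 245
Step 5: Final sum = 556 + 245 = 801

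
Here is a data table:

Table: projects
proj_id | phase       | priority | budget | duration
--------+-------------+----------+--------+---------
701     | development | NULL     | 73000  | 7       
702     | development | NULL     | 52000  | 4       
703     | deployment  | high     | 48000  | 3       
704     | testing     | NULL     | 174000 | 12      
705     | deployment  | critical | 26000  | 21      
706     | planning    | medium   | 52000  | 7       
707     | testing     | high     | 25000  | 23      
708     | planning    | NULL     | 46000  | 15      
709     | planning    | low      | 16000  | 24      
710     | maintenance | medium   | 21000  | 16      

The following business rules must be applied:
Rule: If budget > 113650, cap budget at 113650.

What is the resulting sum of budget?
472650

Step 1: 1 records have budget > 113650
Step 2: These records originally summed to 174000
Step 3: After capping: 1 × 113650 = 113650
Step 4: Unaffected records sum: 359000
Step 5: Final sum = 113650 + 359000 = 472650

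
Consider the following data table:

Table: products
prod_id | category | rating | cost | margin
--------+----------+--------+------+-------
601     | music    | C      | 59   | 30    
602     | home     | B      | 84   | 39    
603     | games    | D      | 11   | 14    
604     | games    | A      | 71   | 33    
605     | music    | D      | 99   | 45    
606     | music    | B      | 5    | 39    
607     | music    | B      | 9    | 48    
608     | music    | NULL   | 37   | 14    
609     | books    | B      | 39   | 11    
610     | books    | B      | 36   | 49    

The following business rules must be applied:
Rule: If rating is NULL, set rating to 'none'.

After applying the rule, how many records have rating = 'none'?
1

Step 1: Count records where rating IS NULL
Step 2: Found 1 records with NULL rating
Step 3: These records will have rating set to 'none'
Step 4: Records already having rating = 'none': 0
Step 5: Answer: 1 + 0 = 1 records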